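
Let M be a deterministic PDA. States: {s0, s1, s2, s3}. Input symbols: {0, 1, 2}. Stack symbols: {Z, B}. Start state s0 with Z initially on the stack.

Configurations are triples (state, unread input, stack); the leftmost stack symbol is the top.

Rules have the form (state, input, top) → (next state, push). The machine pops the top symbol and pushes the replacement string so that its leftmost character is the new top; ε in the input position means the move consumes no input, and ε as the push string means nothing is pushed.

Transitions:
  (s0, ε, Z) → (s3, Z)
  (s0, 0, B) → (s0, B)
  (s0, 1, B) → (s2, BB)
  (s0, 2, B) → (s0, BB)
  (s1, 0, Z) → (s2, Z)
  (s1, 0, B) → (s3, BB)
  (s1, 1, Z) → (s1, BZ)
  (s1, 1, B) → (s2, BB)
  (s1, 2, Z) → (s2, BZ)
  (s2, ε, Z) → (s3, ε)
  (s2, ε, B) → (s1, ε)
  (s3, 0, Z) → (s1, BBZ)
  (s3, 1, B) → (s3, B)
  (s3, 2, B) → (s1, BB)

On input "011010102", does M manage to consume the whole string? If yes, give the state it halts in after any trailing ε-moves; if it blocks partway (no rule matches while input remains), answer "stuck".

stuck

(s0, 011010102, Z)
  ε-move, top Z: go to s3, push Z → (s3, 011010102, Z)
  read 0, top Z: go to s1, push BBZ → (s1, 11010102, BBZ)
  read 1, top B: go to s2, push BB → (s2, 1010102, BBBZ)
  ε-move, top B: go to s1, push ε → (s1, 1010102, BBZ)
  read 1, top B: go to s2, push BB → (s2, 010102, BBBZ)
  ε-move, top B: go to s1, push ε → (s1, 010102, BBZ)
  read 0, top B: go to s3, push BB → (s3, 10102, BBBZ)
  read 1, top B: go to s3, push B → (s3, 0102, BBBZ)
No transition for (s3, 0, top B); M blocks with input 0102 remaining.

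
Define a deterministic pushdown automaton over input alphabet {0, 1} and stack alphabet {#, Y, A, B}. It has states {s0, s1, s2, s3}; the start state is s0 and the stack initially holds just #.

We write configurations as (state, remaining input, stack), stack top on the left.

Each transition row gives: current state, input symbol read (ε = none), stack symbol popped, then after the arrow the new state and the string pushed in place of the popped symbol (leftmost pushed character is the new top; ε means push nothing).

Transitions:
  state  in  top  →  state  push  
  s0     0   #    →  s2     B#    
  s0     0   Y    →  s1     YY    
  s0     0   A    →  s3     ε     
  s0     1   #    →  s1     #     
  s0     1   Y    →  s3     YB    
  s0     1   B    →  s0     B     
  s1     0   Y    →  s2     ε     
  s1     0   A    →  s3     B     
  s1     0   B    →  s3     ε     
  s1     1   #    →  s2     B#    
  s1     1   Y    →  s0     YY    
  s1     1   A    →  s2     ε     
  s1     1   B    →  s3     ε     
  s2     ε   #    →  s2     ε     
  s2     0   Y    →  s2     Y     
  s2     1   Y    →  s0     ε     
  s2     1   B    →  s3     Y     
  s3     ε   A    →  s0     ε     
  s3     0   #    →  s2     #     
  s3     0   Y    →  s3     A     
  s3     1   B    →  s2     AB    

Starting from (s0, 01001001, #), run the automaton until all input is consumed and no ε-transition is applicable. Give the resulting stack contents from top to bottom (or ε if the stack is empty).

Y#

(s0, 01001001, #)
  read 0, top #: go to s2, push B# → (s2, 1001001, B#)
  read 1, top B: go to s3, push Y → (s3, 001001, Y#)
  read 0, top Y: go to s3, push A → (s3, 01001, A#)
  ε-move, top A: go to s0, push ε → (s0, 01001, #)
  read 0, top #: go to s2, push B# → (s2, 1001, B#)
  read 1, top B: go to s3, push Y → (s3, 001, Y#)
  read 0, top Y: go to s3, push A → (s3, 01, A#)
  ε-move, top A: go to s0, push ε → (s0, 01, #)
  read 0, top #: go to s2, push B# → (s2, 1, B#)
  read 1, top B: go to s3, push Y → (s3, ε, Y#)
All input consumed in state s3 with stack Y#.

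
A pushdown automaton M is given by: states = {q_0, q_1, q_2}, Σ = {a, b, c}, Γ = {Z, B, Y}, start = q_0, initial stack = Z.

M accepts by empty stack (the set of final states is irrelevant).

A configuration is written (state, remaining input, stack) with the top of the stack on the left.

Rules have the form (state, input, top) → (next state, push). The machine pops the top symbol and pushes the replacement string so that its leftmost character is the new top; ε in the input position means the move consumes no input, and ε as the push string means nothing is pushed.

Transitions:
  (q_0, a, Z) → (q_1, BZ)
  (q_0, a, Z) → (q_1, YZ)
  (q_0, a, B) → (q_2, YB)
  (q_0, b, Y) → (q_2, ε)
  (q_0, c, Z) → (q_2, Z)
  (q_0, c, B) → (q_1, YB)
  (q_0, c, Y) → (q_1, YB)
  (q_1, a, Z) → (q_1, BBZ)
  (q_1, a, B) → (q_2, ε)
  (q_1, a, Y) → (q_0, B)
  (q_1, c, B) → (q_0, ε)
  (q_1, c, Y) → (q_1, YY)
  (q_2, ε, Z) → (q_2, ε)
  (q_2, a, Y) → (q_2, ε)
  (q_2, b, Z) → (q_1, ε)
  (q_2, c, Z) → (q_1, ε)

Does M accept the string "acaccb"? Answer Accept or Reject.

Accept

One accepting computation: (q_0, acaccb, Z) ⊢ (q_1, caccb, BZ) ⊢ (q_0, accb, Z) ⊢ (q_1, ccb, BZ) ⊢ (q_0, cb, Z) ⊢ (q_2, b, Z) ⊢ (q_1, ε, ε)
All input consumed and the stack is empty.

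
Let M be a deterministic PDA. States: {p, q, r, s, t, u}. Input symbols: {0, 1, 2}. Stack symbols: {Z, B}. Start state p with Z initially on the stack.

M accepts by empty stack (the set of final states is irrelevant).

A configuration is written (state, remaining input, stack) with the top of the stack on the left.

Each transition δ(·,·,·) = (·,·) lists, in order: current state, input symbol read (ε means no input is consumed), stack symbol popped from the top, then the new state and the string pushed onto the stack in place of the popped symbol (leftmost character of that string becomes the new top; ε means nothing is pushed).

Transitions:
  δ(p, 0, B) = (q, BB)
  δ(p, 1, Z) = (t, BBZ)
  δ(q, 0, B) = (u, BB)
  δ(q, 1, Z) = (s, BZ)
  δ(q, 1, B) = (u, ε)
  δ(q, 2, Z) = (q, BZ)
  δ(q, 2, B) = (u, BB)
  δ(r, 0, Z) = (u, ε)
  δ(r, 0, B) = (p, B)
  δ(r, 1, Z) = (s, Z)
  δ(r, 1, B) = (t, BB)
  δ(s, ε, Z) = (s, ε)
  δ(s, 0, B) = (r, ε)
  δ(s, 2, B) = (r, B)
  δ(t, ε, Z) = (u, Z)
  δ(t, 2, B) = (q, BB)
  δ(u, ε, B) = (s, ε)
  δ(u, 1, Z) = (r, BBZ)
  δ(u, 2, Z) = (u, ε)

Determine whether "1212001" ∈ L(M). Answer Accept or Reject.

(p, 1212001, Z)
  read 1, top Z: go to t, push BBZ → (t, 212001, BBZ)
  read 2, top B: go to q, push BB → (q, 12001, BBBZ)
  read 1, top B: go to u, push ε → (u, 2001, BBZ)
  ε-move, top B: go to s, push ε → (s, 2001, BZ)
  read 2, top B: go to r, push B → (r, 001, BZ)
  read 0, top B: go to p, push B → (p, 01, BZ)
  read 0, top B: go to q, push BB → (q, 1, BBZ)
  read 1, top B: go to u, push ε → (u, ε, BZ)
  ε-move, top B: go to s, push ε → (s, ε, Z)
  ε-move, top Z: go to s, push ε → (s, ε, ε)
All input consumed and the stack is empty.

Accept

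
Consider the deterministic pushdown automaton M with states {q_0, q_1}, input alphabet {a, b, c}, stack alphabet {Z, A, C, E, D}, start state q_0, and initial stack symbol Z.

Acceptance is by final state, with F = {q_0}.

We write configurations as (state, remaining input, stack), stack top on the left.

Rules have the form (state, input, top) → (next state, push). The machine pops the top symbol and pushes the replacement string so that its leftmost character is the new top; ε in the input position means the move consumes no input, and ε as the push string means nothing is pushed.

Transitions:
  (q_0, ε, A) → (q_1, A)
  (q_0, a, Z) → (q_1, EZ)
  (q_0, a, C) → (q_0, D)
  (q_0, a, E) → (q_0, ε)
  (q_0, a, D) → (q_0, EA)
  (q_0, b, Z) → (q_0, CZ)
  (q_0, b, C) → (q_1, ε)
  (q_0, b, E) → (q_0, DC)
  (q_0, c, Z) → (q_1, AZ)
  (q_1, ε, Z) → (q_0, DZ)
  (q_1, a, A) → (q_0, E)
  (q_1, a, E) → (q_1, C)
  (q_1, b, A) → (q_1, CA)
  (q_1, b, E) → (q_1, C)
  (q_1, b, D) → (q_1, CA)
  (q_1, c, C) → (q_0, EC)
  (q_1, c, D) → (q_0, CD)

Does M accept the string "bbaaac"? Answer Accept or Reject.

Reject

(q_0, bbaaac, Z)
  read b, top Z: go to q_0, push CZ → (q_0, baaac, CZ)
  read b, top C: go to q_1, push ε → (q_1, aaac, Z)
  ε-move, top Z: go to q_0, push DZ → (q_0, aaac, DZ)
  read a, top D: go to q_0, push EA → (q_0, aac, EAZ)
  read a, top E: go to q_0, push ε → (q_0, ac, AZ)
  ε-move, top A: go to q_1, push A → (q_1, ac, AZ)
  read a, top A: go to q_0, push E → (q_0, c, EZ)
No transition applies at (q_0, c, EZ); input not fully consumed.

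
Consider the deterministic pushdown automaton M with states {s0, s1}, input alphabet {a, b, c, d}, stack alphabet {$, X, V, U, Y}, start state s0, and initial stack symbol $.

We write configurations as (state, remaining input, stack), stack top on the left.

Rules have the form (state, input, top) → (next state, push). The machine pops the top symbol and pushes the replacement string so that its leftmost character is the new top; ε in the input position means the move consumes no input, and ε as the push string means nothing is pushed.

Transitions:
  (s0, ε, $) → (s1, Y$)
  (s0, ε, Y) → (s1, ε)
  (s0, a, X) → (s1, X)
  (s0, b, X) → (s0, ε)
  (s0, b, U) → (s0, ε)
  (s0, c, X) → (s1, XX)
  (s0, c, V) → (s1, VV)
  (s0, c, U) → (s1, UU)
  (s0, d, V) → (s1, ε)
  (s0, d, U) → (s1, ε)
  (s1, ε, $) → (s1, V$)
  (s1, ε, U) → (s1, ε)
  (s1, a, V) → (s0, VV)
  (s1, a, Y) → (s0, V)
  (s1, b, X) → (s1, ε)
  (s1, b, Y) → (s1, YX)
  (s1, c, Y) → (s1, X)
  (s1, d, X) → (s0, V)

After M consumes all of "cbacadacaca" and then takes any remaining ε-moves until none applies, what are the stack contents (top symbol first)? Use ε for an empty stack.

(s0, cbacadacaca, $) ⊢ (s1, cbacadacaca, Y$) ⊢ (s1, bacadacaca, X$) ⊢ (s1, acadacaca, $) ⊢ (s1, acadacaca, V$) ⊢ (s0, cadacaca, VV$) ⊢ (s1, adacaca, VVV$) ⊢ (s0, dacaca, VVVV$) ⊢ (s1, acaca, VVV$) ⊢ (s0, caca, VVVV$) ⊢ (s1, aca, VVVVV$) ⊢ (s0, ca, VVVVVV$) ⊢ (s1, a, VVVVVVV$) ⊢ (s0, ε, VVVVVVVV$)
All input consumed in state s0 with stack VVVVVVVV$.

VVVVVVVV$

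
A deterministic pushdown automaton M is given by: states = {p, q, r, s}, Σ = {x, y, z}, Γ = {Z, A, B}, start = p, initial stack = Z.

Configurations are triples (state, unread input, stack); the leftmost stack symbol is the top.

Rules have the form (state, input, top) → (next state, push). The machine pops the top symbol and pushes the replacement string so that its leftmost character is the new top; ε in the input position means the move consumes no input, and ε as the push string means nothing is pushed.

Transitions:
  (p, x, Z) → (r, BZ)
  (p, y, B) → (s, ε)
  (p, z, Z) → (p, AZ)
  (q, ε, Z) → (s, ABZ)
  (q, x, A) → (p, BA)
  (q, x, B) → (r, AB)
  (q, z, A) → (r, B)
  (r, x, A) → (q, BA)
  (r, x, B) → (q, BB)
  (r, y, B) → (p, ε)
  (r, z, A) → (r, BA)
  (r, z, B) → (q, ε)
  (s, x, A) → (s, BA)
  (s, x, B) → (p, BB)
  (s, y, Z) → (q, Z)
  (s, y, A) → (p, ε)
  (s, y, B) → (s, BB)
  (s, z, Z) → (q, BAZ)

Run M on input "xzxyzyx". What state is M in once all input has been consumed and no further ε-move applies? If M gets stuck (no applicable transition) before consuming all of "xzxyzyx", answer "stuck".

(p, xzxyzyx, Z) ⊢ (r, zxyzyx, BZ) ⊢ (q, xyzyx, Z) ⊢ (s, xyzyx, ABZ) ⊢ (s, yzyx, BABZ) ⊢ (s, zyx, BBABZ)
No transition for (s, z, top B); M blocks with input zyx remaining.

stuck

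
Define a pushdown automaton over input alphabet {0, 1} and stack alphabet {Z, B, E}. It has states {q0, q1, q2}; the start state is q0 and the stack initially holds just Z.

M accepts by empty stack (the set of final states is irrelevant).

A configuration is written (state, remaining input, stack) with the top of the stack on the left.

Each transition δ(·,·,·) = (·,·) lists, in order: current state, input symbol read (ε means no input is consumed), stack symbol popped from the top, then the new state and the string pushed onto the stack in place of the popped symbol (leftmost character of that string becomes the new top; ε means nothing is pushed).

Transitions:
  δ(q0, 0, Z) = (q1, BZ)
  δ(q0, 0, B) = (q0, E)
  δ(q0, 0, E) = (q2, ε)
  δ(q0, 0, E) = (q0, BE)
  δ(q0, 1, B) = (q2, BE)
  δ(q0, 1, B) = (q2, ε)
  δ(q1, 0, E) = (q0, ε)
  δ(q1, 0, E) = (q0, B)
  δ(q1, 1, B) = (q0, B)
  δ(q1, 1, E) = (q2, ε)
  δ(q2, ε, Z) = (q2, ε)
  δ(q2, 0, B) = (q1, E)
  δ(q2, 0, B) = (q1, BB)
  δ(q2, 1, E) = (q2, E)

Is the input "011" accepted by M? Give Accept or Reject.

One accepting computation: (q0, 011, Z) ⊢ (q1, 11, BZ) ⊢ (q0, 1, BZ) ⊢ (q2, ε, Z) ⊢ (q2, ε, ε)
All input consumed and the stack is empty.

Accept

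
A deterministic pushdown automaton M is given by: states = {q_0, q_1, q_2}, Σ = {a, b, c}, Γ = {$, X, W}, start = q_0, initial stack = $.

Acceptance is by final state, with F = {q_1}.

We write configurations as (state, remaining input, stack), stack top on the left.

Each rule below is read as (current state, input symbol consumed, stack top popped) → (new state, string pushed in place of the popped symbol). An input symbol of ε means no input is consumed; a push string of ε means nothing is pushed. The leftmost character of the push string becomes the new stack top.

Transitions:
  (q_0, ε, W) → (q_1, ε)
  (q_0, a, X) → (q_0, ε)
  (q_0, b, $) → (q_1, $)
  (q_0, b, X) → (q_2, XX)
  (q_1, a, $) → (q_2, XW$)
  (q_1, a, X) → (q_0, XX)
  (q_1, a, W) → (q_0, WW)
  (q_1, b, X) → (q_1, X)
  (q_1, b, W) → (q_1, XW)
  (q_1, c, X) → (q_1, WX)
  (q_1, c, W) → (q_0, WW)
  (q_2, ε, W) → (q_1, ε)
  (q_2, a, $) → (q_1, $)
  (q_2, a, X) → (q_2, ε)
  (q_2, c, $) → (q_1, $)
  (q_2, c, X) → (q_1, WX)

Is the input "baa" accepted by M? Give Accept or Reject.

(q_0, baa, $)
  read b, top $: go to q_1, push $ → (q_1, aa, $)
  read a, top $: go to q_2, push XW$ → (q_2, a, XW$)
  read a, top X: go to q_2, push ε → (q_2, ε, W$)
  ε-move, top W: go to q_1, push ε → (q_1, ε, $)
All input consumed; state q_1 ∈ F.

Accept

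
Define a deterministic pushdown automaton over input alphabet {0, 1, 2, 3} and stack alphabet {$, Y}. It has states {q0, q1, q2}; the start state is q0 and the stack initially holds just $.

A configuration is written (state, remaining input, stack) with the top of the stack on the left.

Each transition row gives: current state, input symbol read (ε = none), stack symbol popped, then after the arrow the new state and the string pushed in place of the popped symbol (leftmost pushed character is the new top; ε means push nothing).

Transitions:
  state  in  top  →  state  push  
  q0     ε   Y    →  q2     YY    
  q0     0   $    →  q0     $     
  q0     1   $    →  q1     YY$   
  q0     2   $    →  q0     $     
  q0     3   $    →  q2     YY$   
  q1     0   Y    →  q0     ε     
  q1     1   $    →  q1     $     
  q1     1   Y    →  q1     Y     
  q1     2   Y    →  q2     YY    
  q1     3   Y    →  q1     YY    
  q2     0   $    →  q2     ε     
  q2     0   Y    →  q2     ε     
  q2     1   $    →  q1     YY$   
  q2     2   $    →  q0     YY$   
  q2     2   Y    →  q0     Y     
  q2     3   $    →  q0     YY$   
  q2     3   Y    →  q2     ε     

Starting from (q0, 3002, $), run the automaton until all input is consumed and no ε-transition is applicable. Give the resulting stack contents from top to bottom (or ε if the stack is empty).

(q0, 3002, $) ⊢ (q2, 002, YY$) ⊢ (q2, 02, Y$) ⊢ (q2, 2, $) ⊢ (q0, ε, YY$) ⊢ (q2, ε, YYY$)
All input consumed in state q2 with stack YYY$.

YYY$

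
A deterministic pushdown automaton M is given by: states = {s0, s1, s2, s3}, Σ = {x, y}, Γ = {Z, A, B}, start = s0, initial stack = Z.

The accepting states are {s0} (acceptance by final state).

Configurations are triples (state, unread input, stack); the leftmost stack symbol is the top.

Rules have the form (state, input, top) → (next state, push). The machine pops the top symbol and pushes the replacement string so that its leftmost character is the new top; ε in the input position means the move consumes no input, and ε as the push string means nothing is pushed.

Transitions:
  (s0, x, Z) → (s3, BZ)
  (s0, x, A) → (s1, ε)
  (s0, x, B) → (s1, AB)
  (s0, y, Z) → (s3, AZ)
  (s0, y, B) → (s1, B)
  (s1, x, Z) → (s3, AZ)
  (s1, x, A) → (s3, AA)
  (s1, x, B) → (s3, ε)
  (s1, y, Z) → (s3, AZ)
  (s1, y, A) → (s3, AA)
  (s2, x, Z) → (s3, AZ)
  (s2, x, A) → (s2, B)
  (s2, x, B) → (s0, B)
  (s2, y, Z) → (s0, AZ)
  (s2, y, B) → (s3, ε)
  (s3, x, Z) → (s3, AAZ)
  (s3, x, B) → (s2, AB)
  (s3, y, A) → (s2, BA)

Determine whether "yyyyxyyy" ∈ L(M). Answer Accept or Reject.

Reject

(s0, yyyyxyyy, Z)
  read y, top Z: go to s3, push AZ → (s3, yyyxyyy, AZ)
  read y, top A: go to s2, push BA → (s2, yyxyyy, BAZ)
  read y, top B: go to s3, push ε → (s3, yxyyy, AZ)
  read y, top A: go to s2, push BA → (s2, xyyy, BAZ)
  read x, top B: go to s0, push B → (s0, yyy, BAZ)
  read y, top B: go to s1, push B → (s1, yy, BAZ)
No transition applies at (s1, yy, BAZ); input not fully consumed.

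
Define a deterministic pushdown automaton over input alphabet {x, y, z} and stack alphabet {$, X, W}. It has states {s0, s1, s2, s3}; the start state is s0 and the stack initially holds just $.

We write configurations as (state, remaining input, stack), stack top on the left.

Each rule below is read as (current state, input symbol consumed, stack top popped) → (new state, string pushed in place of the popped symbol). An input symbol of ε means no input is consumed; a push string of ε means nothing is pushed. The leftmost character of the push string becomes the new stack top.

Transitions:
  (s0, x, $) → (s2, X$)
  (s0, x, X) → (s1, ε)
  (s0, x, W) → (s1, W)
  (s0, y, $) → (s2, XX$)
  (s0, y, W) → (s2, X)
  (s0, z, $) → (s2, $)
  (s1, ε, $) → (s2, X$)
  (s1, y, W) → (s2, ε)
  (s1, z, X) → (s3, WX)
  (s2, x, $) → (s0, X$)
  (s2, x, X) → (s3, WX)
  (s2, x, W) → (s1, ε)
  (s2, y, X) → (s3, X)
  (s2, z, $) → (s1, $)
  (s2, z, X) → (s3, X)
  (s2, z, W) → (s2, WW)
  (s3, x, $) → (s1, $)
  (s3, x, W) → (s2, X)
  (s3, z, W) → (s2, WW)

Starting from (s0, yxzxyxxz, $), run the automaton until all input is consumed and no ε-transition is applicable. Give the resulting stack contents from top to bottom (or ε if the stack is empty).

(s0, yxzxyxxz, $)
  read y, top $: go to s2, push XX$ → (s2, xzxyxxz, XX$)
  read x, top X: go to s3, push WX → (s3, zxyxxz, WXX$)
  read z, top W: go to s2, push WW → (s2, xyxxz, WWXX$)
  read x, top W: go to s1, push ε → (s1, yxxz, WXX$)
  read y, top W: go to s2, push ε → (s2, xxz, XX$)
  read x, top X: go to s3, push WX → (s3, xz, WXX$)
  read x, top W: go to s2, push X → (s2, z, XXX$)
  read z, top X: go to s3, push X → (s3, ε, XXX$)
All input consumed in state s3 with stack XXX$.

XXX$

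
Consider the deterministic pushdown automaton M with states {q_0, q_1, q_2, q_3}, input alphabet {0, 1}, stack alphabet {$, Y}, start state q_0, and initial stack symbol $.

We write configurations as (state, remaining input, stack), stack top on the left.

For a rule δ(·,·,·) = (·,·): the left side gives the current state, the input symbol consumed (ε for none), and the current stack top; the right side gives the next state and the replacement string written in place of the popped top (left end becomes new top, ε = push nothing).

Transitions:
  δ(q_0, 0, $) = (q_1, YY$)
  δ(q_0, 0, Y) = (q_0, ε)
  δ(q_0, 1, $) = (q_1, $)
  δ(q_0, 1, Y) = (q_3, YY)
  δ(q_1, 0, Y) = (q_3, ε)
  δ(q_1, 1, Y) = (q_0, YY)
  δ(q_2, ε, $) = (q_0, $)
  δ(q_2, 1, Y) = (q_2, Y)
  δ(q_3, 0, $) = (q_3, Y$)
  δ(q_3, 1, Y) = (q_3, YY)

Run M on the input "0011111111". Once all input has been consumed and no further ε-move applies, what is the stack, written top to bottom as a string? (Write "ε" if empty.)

YYYYYYYYY$

(q_0, 0011111111, $)
  read 0, top $: go to q_1, push YY$ → (q_1, 011111111, YY$)
  read 0, top Y: go to q_3, push ε → (q_3, 11111111, Y$)
  read 1, top Y: go to q_3, push YY → (q_3, 1111111, YY$)
  read 1, top Y: go to q_3, push YY → (q_3, 111111, YYY$)
  read 1, top Y: go to q_3, push YY → (q_3, 11111, YYYY$)
  read 1, top Y: go to q_3, push YY → (q_3, 1111, YYYYY$)
  read 1, top Y: go to q_3, push YY → (q_3, 111, YYYYYY$)
  read 1, top Y: go to q_3, push YY → (q_3, 11, YYYYYYY$)
  read 1, top Y: go to q_3, push YY → (q_3, 1, YYYYYYYY$)
  read 1, top Y: go to q_3, push YY → (q_3, ε, YYYYYYYYY$)
All input consumed in state q_3 with stack YYYYYYYYY$.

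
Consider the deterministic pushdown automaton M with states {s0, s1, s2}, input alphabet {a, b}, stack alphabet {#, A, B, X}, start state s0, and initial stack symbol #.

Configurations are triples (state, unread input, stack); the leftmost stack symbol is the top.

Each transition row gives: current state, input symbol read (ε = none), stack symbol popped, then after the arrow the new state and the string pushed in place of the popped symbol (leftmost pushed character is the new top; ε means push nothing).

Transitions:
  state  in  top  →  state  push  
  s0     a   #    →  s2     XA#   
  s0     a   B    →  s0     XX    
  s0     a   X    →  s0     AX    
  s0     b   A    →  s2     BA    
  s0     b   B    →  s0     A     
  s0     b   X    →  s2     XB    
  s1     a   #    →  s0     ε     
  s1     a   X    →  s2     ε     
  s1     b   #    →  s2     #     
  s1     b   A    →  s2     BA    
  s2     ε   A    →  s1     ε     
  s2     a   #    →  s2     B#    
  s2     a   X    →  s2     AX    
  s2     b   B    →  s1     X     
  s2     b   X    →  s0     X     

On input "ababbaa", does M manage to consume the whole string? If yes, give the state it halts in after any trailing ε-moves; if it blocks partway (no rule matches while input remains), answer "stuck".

s1

(s0, ababbaa, #)
  read a, top #: go to s2, push XA# → (s2, babbaa, XA#)
  read b, top X: go to s0, push X → (s0, abbaa, XA#)
  read a, top X: go to s0, push AX → (s0, bbaa, AXA#)
  read b, top A: go to s2, push BA → (s2, baa, BAXA#)
  read b, top B: go to s1, push X → (s1, aa, XAXA#)
  read a, top X: go to s2, push ε → (s2, a, AXA#)
  ε-move, top A: go to s1, push ε → (s1, a, XA#)
  read a, top X: go to s2, push ε → (s2, ε, A#)
  ε-move, top A: go to s1, push ε → (s1, ε, #)
All input consumed; M is in state s1.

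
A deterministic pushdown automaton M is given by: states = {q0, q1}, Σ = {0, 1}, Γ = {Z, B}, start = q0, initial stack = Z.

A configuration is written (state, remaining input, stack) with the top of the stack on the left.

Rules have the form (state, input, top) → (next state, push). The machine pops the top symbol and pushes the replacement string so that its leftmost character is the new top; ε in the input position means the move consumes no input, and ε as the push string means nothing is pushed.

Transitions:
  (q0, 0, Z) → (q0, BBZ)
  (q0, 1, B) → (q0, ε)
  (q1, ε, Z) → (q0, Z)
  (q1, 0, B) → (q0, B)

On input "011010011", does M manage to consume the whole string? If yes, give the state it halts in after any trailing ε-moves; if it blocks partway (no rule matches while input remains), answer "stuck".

(q0, 011010011, Z) ⊢ (q0, 11010011, BBZ) ⊢ (q0, 1010011, BZ) ⊢ (q0, 010011, Z) ⊢ (q0, 10011, BBZ) ⊢ (q0, 0011, BZ)
No transition for (q0, 0, top B); M blocks with input 0011 remaining.

stuck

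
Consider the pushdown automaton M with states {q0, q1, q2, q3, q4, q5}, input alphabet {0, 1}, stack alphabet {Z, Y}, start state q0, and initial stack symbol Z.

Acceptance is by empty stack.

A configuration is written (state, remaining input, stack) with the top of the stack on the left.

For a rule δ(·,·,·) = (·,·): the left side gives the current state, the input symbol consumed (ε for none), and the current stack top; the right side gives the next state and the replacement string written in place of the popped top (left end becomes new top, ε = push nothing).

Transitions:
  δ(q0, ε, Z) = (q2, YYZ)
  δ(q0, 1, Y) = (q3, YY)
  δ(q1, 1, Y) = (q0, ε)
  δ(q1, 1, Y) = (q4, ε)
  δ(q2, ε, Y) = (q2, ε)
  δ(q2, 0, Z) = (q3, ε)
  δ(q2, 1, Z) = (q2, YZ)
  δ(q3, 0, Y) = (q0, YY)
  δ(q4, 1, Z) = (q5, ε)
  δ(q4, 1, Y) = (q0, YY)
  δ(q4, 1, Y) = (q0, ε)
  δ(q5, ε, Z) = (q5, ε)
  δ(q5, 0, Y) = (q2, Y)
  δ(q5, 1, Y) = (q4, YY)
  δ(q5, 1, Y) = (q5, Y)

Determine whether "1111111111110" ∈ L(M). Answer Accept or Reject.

Accept

One accepting computation: (q0, 1111111111110, Z) ⊢ (q2, 1111111111110, YYZ) ⊢ (q2, 1111111111110, YZ) ⊢ (q2, 1111111111110, Z) ⊢ (q2, 111111111110, YZ) ⊢ (q2, 111111111110, Z) ⊢ (q2, 11111111110, YZ) ⊢ (q2, 11111111110, Z) ⊢ (q2, 1111111110, YZ) ⊢ (q2, 1111111110, Z) ⊢ (q2, 111111110, YZ) ⊢ (q2, 111111110, Z) ⊢ (q2, 11111110, YZ) ⊢ (q2, 11111110, Z) ⊢ (q2, 1111110, YZ) ⊢ (q2, 1111110, Z) ⊢ (q2, 111110, YZ) ⊢ (q2, 111110, Z) ⊢ (q2, 11110, YZ) ⊢ (q2, 11110, Z) ⊢ (q2, 1110, YZ) ⊢ (q2, 1110, Z) ⊢ (q2, 110, YZ) ⊢ (q2, 110, Z) ⊢ (q2, 10, YZ) ⊢ (q2, 10, Z) ⊢ (q2, 0, YZ) ⊢ (q2, 0, Z) ⊢ (q3, ε, ε)
All input consumed and the stack is empty.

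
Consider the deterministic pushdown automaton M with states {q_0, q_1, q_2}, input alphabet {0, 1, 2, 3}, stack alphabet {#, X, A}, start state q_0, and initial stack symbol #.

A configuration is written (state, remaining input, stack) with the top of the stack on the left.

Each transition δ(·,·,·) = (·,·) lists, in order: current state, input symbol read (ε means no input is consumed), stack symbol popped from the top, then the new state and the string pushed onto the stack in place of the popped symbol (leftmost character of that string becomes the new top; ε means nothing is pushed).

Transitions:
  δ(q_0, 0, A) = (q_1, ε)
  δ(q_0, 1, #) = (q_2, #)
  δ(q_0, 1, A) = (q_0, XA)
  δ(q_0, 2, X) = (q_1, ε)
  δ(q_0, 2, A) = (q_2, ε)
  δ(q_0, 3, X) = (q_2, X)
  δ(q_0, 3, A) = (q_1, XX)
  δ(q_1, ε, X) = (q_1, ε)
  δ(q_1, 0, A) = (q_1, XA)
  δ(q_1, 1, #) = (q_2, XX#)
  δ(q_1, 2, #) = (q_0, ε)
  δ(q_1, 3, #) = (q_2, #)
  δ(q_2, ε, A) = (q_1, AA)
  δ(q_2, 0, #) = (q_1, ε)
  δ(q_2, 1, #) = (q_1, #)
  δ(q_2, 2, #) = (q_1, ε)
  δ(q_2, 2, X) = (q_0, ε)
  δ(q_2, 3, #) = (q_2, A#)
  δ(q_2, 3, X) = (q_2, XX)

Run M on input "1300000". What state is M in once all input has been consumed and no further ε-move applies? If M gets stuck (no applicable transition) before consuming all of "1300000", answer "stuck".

q_1

(q_0, 1300000, #)
  read 1, top #: go to q_2, push # → (q_2, 300000, #)
  read 3, top #: go to q_2, push A# → (q_2, 00000, A#)
  ε-move, top A: go to q_1, push AA → (q_1, 00000, AA#)
  read 0, top A: go to q_1, push XA → (q_1, 0000, XAA#)
  ε-move, top X: go to q_1, push ε → (q_1, 0000, AA#)
  read 0, top A: go to q_1, push XA → (q_1, 000, XAA#)
  ε-move, top X: go to q_1, push ε → (q_1, 000, AA#)
  read 0, top A: go to q_1, push XA → (q_1, 00, XAA#)
  ε-move, top X: go to q_1, push ε → (q_1, 00, AA#)
  read 0, top A: go to q_1, push XA → (q_1, 0, XAA#)
  ε-move, top X: go to q_1, push ε → (q_1, 0, AA#)
  read 0, top A: go to q_1, push XA → (q_1, ε, XAA#)
  ε-move, top X: go to q_1, push ε → (q_1, ε, AA#)
All input consumed; M is in state q_1.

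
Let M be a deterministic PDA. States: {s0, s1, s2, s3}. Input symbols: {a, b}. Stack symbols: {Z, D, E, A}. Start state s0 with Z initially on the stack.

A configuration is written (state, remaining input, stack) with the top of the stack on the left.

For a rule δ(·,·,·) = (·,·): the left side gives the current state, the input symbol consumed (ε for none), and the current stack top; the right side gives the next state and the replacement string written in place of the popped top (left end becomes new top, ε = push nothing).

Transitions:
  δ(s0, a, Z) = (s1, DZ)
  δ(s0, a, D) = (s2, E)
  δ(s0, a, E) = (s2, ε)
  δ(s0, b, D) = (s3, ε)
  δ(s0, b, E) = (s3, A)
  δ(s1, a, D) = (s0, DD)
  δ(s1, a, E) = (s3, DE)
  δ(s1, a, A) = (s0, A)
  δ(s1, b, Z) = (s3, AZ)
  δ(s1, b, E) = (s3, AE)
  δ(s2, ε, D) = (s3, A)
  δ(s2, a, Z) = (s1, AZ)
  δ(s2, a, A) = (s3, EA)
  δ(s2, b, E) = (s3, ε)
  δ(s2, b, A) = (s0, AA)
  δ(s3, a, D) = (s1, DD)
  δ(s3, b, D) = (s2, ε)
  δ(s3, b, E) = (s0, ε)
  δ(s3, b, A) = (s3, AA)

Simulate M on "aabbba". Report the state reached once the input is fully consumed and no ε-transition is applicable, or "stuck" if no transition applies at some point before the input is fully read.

(s0, aabbba, Z) ⊢ (s1, abbba, DZ) ⊢ (s0, bbba, DDZ) ⊢ (s3, bba, DZ) ⊢ (s2, ba, Z)
No transition for (s2, b, top Z); M blocks with input ba remaining.

stuck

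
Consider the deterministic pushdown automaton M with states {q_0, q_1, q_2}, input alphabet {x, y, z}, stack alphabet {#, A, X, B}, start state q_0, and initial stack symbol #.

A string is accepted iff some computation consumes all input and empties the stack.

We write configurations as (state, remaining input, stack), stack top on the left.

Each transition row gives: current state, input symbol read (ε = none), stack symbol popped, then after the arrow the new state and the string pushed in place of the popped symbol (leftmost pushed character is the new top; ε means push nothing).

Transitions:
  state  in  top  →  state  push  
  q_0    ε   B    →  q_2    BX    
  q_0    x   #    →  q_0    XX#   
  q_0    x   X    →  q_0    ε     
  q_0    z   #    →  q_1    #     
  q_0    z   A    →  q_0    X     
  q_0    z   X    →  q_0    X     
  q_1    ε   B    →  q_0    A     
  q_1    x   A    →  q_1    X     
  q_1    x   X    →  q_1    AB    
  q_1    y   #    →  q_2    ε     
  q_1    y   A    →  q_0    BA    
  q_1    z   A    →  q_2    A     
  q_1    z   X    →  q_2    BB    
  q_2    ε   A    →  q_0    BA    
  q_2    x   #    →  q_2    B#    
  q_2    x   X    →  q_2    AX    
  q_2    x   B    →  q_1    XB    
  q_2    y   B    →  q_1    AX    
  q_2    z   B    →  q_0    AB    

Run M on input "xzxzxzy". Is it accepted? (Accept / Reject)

Accept

(q_0, xzxzxzy, #) ⊢ (q_0, zxzxzy, XX#) ⊢ (q_0, xzxzy, XX#) ⊢ (q_0, zxzy, X#) ⊢ (q_0, xzy, X#) ⊢ (q_0, zy, #) ⊢ (q_1, y, #) ⊢ (q_2, ε, ε)
All input consumed and the stack is empty.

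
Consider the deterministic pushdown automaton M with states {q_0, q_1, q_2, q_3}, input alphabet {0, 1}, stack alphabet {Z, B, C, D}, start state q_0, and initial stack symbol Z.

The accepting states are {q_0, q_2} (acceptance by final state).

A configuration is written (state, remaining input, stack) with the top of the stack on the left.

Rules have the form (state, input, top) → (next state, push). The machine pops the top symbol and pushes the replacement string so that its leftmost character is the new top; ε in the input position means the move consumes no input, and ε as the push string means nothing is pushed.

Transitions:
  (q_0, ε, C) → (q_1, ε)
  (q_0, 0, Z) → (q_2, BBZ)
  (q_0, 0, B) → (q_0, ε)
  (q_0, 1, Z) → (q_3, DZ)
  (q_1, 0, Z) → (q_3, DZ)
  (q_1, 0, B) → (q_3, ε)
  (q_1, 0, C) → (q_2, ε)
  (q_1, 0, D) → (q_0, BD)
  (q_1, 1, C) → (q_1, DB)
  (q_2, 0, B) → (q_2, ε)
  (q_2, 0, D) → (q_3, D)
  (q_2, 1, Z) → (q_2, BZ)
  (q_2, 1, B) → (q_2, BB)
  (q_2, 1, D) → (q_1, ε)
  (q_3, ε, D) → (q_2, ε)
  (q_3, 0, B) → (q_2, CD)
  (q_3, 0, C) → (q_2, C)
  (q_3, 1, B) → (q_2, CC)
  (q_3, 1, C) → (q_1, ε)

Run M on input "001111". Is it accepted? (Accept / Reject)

Accept

(q_0, 001111, Z)
  read 0, top Z: go to q_2, push BBZ → (q_2, 01111, BBZ)
  read 0, top B: go to q_2, push ε → (q_2, 1111, BZ)
  read 1, top B: go to q_2, push BB → (q_2, 111, BBZ)
  read 1, top B: go to q_2, push BB → (q_2, 11, BBBZ)
  read 1, top B: go to q_2, push BB → (q_2, 1, BBBBZ)
  read 1, top B: go to q_2, push BB → (q_2, ε, BBBBBZ)
All input consumed; state q_2 ∈ F.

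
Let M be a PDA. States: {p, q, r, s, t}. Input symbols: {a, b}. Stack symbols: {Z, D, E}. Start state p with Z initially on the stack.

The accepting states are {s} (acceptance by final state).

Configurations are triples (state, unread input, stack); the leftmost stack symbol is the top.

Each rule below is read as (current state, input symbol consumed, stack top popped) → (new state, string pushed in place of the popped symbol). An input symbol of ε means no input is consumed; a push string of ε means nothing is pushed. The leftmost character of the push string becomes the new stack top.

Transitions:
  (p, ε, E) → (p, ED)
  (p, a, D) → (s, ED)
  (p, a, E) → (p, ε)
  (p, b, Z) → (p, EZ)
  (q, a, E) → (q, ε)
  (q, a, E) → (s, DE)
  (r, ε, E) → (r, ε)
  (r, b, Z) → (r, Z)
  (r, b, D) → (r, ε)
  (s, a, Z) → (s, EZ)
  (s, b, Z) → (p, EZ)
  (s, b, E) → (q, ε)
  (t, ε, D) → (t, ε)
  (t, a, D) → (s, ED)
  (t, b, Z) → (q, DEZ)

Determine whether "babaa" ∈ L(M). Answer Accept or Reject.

One accepting computation: (p, babaa, Z) ⊢ (p, abaa, EZ) ⊢ (p, baa, Z) ⊢ (p, aa, EZ) ⊢ (p, aa, EDZ) ⊢ (p, a, DZ) ⊢ (s, ε, EDZ)
All input consumed and state s ∈ F.

Accept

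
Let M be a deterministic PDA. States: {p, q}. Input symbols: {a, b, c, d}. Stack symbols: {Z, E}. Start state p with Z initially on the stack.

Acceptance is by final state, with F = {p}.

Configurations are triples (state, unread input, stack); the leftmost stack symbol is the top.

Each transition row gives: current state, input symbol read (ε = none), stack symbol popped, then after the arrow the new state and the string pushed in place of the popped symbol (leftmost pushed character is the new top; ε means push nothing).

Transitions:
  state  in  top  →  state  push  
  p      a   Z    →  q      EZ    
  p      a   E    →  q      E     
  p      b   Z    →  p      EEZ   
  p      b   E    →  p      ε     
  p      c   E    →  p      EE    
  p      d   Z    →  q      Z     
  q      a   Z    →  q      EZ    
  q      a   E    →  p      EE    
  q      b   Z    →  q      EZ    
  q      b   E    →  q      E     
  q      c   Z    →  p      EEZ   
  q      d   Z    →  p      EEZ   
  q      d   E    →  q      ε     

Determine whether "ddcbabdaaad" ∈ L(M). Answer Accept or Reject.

(p, ddcbabdaaad, Z)
  read d, top Z: go to q, push Z → (q, dcbabdaaad, Z)
  read d, top Z: go to p, push EEZ → (p, cbabdaaad, EEZ)
  read c, top E: go to p, push EE → (p, babdaaad, EEEZ)
  read b, top E: go to p, push ε → (p, abdaaad, EEZ)
  read a, top E: go to q, push E → (q, bdaaad, EEZ)
  read b, top E: go to q, push E → (q, daaad, EEZ)
  read d, top E: go to q, push ε → (q, aaad, EZ)
  read a, top E: go to p, push EE → (p, aad, EEZ)
  read a, top E: go to q, push E → (q, ad, EEZ)
  read a, top E: go to p, push EE → (p, d, EEEZ)
No transition applies at (p, d, EEEZ); input not fully consumed.

Reject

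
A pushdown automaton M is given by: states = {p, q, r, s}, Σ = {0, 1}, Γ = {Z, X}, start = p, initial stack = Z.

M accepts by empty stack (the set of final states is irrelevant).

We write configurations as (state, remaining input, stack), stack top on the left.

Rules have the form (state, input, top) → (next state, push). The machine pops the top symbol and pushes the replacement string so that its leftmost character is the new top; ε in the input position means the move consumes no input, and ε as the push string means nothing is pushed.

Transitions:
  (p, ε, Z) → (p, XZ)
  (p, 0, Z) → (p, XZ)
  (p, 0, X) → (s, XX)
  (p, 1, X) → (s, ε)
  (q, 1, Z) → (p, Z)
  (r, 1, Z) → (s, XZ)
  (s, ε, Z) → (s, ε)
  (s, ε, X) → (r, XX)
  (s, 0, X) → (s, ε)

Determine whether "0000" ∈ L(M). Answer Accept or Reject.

Accept

One accepting computation: (p, 0000, Z) ⊢ (p, 000, XZ) ⊢ (s, 00, XXZ) ⊢ (s, 0, XZ) ⊢ (s, ε, Z) ⊢ (s, ε, ε)
All input consumed and the stack is empty.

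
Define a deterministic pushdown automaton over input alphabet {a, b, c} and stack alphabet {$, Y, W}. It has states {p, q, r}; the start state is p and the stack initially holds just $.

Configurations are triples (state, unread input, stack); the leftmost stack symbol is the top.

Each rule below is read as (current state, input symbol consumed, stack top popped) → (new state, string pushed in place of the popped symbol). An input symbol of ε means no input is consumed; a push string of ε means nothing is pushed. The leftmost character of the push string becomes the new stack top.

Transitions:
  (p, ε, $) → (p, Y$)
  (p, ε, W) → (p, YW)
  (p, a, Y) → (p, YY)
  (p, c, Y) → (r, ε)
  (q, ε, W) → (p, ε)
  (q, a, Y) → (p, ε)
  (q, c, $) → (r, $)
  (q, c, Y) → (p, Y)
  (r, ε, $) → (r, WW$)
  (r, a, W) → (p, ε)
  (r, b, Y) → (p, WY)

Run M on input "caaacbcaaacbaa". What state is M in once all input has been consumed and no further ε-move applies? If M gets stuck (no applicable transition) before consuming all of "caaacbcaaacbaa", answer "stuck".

(p, caaacbcaaacbaa, $)
  ε-move, top $: go to p, push Y$ → (p, caaacbcaaacbaa, Y$)
  read c, top Y: go to r, push ε → (r, aaacbcaaacbaa, $)
  ε-move, top $: go to r, push WW$ → (r, aaacbcaaacbaa, WW$)
  read a, top W: go to p, push ε → (p, aacbcaaacbaa, W$)
  ε-move, top W: go to p, push YW → (p, aacbcaaacbaa, YW$)
  read a, top Y: go to p, push YY → (p, acbcaaacbaa, YYW$)
  read a, top Y: go to p, push YY → (p, cbcaaacbaa, YYYW$)
  read c, top Y: go to r, push ε → (r, bcaaacbaa, YYW$)
  read b, top Y: go to p, push WY → (p, caaacbaa, WYYW$)
  ε-move, top W: go to p, push YW → (p, caaacbaa, YWYYW$)
  read c, top Y: go to r, push ε → (r, aaacbaa, WYYW$)
  read a, top W: go to p, push ε → (p, aacbaa, YYW$)
  read a, top Y: go to p, push YY → (p, acbaa, YYYW$)
  read a, top Y: go to p, push YY → (p, cbaa, YYYYW$)
  read c, top Y: go to r, push ε → (r, baa, YYYW$)
  read b, top Y: go to p, push WY → (p, aa, WYYYW$)
  ε-move, top W: go to p, push YW → (p, aa, YWYYYW$)
  read a, top Y: go to p, push YY → (p, a, YYWYYYW$)
  read a, top Y: go to p, push YY → (p, ε, YYYWYYYW$)
All input consumed; M is in state p.

p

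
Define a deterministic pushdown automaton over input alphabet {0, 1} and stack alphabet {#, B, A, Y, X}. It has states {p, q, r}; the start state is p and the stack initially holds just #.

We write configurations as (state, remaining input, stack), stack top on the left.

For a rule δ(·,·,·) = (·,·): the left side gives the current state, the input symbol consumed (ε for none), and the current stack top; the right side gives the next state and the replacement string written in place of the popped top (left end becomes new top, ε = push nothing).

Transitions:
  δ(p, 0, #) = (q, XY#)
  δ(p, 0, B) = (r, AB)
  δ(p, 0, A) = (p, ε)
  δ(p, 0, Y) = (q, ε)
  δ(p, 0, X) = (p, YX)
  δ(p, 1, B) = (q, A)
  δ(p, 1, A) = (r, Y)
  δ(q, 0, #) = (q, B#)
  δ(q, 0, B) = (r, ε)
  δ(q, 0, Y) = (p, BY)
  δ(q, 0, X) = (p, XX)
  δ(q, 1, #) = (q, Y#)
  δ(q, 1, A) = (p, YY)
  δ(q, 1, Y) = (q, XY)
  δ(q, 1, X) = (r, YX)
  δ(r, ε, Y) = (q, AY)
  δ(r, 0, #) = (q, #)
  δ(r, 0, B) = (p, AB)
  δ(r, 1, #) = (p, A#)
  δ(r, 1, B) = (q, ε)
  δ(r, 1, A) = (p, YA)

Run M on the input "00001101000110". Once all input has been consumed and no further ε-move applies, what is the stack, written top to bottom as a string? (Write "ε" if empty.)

(p, 00001101000110, #) ⊢ (q, 0001101000110, XY#) ⊢ (p, 001101000110, XXY#) ⊢ (p, 01101000110, YXXY#) ⊢ (q, 1101000110, XXY#) ⊢ (r, 101000110, YXXY#) ⊢ (q, 101000110, AYXXY#) ⊢ (p, 01000110, YYYXXY#) ⊢ (q, 1000110, YYXXY#) ⊢ (q, 000110, XYYXXY#) ⊢ (p, 00110, XXYYXXY#) ⊢ (p, 0110, YXXYYXXY#) ⊢ (q, 110, XXYYXXY#) ⊢ (r, 10, YXXYYXXY#) ⊢ (q, 10, AYXXYYXXY#) ⊢ (p, 0, YYYXXYYXXY#) ⊢ (q, ε, YYXXYYXXY#)
All input consumed in state q with stack YYXXYYXXY#.

YYXXYYXXY#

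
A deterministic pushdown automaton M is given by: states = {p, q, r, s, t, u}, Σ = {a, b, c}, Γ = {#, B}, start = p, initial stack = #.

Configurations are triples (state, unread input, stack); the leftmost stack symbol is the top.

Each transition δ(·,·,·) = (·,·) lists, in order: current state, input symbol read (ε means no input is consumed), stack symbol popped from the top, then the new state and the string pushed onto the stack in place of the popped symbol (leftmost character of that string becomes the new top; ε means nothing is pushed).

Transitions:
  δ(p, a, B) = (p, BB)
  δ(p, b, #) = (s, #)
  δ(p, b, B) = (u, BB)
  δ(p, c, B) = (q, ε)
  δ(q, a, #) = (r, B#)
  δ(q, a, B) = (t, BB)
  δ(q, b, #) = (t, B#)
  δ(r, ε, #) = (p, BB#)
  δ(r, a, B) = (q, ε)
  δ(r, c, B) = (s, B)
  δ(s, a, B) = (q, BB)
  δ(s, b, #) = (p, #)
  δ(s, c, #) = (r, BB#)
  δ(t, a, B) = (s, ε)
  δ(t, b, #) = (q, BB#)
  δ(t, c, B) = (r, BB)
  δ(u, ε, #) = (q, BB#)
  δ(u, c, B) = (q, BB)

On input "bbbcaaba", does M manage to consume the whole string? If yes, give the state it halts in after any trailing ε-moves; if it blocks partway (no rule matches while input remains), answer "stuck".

(p, bbbcaaba, #)
  read b, top #: go to s, push # → (s, bbcaaba, #)
  read b, top #: go to p, push # → (p, bcaaba, #)
  read b, top #: go to s, push # → (s, caaba, #)
  read c, top #: go to r, push BB# → (r, aaba, BB#)
  read a, top B: go to q, push ε → (q, aba, B#)
  read a, top B: go to t, push BB → (t, ba, BB#)
No transition for (t, b, top B); M blocks with input ba remaining.

stuck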